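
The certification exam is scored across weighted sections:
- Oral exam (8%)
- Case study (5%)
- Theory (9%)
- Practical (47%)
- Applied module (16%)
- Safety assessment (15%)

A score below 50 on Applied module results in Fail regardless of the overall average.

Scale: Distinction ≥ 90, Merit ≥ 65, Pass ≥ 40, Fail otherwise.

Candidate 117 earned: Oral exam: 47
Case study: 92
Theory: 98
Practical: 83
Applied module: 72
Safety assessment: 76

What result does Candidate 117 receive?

Applied module score 72 ≥ 50: minimum met.
Weighted total:
  Oral exam 47 × 0.08 = 3.76
  Case study 92 × 0.05 = 4.6
  Theory 98 × 0.09 = 8.82
  Practical 83 × 0.47 = 39.01
  Applied module 72 × 0.16 = 11.52
  Safety assessment 76 × 0.15 = 11.4
Sum = 79.11
79.11 is ≥ 65 and < 90 → Merit

Merit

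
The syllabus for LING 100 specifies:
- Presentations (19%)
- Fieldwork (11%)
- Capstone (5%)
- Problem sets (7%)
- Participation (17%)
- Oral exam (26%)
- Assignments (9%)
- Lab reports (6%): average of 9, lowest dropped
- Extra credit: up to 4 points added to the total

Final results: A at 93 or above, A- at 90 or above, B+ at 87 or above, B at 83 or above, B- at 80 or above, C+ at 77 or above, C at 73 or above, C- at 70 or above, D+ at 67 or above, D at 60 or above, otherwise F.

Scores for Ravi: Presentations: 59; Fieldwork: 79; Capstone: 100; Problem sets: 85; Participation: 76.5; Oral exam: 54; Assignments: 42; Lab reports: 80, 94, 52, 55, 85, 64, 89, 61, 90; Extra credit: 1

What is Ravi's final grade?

Lab reports: drop 52 → average of remaining 8 = 618/8 = 77.25
Weighted total:
  Presentations 59 × 0.19 = 11.21
  Fieldwork 79 × 0.11 = 8.69
  Capstone 100 × 0.05 = 5
  Problem sets 85 × 0.07 = 5.95
  Participation 76.5 × 0.17 = 13.005
  Oral exam 54 × 0.26 = 14.04
  Assignments 42 × 0.09 = 3.78
  Lab reports 77.25 × 0.06 = 4.635
Sum = 66.31
Extra credit: 66.31 + 1 = 67.31
67.31 is ≥ 67 and < 70 → D+

D+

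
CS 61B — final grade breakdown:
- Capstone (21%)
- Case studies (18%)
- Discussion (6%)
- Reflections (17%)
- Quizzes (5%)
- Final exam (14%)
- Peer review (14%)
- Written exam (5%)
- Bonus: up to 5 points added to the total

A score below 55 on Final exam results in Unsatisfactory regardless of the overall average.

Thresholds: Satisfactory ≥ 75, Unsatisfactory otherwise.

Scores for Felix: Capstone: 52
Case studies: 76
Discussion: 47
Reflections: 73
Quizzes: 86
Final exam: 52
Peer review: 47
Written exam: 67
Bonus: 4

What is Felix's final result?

Final exam score 52 < 55: minimum not met.
Weighted total:
  Capstone 52 × 0.21 = 10.92
  Case studies 76 × 0.18 = 13.68
  Discussion 47 × 0.06 = 2.82
  Reflections 73 × 0.17 = 12.41
  Quizzes 86 × 0.05 = 4.3
  Final exam 52 × 0.14 = 7.28
  Peer review 47 × 0.14 = 6.58
  Written exam 67 × 0.05 = 3.35
Sum = 61.34
Bonus: 61.34 + 4 = 65.34
Because the Final exam minimum was not met, the result is Unsatisfactory.

Unsatisfactory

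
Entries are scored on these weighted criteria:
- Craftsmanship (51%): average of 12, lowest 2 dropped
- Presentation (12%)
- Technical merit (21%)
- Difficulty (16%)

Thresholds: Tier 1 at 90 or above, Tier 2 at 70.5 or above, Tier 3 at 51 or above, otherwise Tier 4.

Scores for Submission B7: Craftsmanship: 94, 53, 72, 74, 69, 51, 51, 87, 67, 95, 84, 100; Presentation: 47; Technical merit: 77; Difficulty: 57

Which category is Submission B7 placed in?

Craftsmanship: drop 51, 51 → average of remaining 10 = 795/10 = 79.5
Weighted total:
  Craftsmanship 79.5 × 0.51 = 40.545
  Presentation 47 × 0.12 = 5.64
  Technical merit 77 × 0.21 = 16.17
  Difficulty 57 × 0.16 = 9.12
Sum = 71.475
71.475 is ≥ 70.5 and < 90 → Tier 2

Tier 2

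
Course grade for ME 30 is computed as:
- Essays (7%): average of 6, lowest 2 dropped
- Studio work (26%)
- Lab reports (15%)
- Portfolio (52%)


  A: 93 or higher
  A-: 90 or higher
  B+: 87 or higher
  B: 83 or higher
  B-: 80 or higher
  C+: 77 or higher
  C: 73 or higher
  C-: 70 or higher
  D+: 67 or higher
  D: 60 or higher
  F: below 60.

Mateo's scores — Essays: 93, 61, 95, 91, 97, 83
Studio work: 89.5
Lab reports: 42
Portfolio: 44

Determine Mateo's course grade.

Essays: drop 61, 83 → average of remaining 4 = 376/4 = 94
Weighted total:
  Essays 94 × 0.07 = 6.58
  Studio work 89.5 × 0.26 = 23.27
  Lab reports 42 × 0.15 = 6.3
  Portfolio 44 × 0.52 = 22.88
Sum = 59.03
59.03 < 60 → F

F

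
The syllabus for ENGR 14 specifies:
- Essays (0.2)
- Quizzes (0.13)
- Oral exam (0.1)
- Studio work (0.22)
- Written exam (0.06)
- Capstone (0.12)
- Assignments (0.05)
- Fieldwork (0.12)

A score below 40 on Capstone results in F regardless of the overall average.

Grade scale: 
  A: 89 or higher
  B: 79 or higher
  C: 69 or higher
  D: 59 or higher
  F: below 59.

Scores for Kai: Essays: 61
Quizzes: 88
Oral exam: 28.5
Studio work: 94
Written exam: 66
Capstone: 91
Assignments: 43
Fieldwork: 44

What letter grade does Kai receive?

C

Capstone score 91 ≥ 40: minimum met.
Weighted total:
  Essays 61 × 0.2 = 12.2
  Quizzes 88 × 0.13 = 11.44
  Oral exam 28.5 × 0.1 = 2.85
  Studio work 94 × 0.22 = 20.68
  Written exam 66 × 0.06 = 3.96
  Capstone 91 × 0.12 = 10.92
  Assignments 43 × 0.05 = 2.15
  Fieldwork 44 × 0.12 = 5.28
Sum = 69.48
69.48 is ≥ 69 and < 79 → C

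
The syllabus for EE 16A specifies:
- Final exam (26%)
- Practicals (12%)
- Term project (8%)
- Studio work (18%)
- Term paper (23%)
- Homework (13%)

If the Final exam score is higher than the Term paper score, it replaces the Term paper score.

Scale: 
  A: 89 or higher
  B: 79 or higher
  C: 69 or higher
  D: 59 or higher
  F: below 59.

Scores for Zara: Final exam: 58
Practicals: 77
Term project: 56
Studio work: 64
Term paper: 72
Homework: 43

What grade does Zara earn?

D

Final exam (58) ≤ Term paper (72), so Term paper stays at 72.
Weighted total:
  Final exam 58 × 0.26 = 15.08
  Practicals 77 × 0.12 = 9.24
  Term project 56 × 0.08 = 4.48
  Studio work 64 × 0.18 = 11.52
  Term paper 72 × 0.23 = 16.56
  Homework 43 × 0.13 = 5.59
Sum = 62.47
62.47 is ≥ 59 and < 69 → D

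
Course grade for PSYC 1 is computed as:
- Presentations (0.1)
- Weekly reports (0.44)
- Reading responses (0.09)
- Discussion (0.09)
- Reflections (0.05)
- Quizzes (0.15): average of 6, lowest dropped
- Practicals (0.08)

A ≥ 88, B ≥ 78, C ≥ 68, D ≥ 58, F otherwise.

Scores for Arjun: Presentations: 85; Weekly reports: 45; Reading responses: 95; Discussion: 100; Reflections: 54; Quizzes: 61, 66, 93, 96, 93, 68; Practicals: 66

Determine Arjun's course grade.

Quizzes: drop 61 → average of remaining 5 = 416/5 = 83.2
Weighted total:
  Presentations 85 × 0.1 = 8.5
  Weekly reports 45 × 0.44 = 19.8
  Reading responses 95 × 0.09 = 8.55
  Discussion 100 × 0.09 = 9
  Reflections 54 × 0.05 = 2.7
  Quizzes 83.2 × 0.15 = 12.48
  Practicals 66 × 0.08 = 5.28
Sum = 66.31
66.31 is ≥ 58 and < 68 → D

D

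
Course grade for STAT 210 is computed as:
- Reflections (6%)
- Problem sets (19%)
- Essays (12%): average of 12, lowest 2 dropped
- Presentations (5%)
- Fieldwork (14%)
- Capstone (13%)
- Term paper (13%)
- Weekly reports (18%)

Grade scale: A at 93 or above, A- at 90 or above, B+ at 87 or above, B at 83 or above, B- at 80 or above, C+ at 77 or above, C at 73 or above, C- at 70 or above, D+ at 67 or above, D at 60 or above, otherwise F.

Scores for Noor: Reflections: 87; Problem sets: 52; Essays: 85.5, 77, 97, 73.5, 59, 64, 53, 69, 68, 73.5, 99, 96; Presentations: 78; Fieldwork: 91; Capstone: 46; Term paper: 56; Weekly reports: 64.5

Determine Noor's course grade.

Essays: drop 53, 59 → average of remaining 10 = 802.5/10 = 80.25
Weighted total:
  Reflections 87 × 0.06 = 5.22
  Problem sets 52 × 0.19 = 9.88
  Essays 80.25 × 0.12 = 9.63
  Presentations 78 × 0.05 = 3.9
  Fieldwork 91 × 0.14 = 12.74
  Capstone 46 × 0.13 = 5.98
  Term paper 56 × 0.13 = 7.28
  Weekly reports 64.5 × 0.18 = 11.61
Sum = 66.24
66.24 is ≥ 60 and < 67 → D

D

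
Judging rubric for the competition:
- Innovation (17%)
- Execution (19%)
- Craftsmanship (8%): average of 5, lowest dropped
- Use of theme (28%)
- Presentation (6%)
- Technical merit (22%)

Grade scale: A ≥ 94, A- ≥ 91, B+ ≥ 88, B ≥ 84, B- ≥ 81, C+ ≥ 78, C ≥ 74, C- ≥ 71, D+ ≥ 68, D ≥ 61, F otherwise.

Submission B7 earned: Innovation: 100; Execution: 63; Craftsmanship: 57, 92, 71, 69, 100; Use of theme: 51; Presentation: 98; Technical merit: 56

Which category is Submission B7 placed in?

D+

Craftsmanship: drop 57 → average of remaining 4 = 332/4 = 83
Weighted total:
  Innovation 100 × 0.17 = 17
  Execution 63 × 0.19 = 11.97
  Craftsmanship 83 × 0.08 = 6.64
  Use of theme 51 × 0.28 = 14.28
  Presentation 98 × 0.06 = 5.88
  Technical merit 56 × 0.22 = 12.32
Sum = 68.09
68.09 is ≥ 68 and < 71 → D+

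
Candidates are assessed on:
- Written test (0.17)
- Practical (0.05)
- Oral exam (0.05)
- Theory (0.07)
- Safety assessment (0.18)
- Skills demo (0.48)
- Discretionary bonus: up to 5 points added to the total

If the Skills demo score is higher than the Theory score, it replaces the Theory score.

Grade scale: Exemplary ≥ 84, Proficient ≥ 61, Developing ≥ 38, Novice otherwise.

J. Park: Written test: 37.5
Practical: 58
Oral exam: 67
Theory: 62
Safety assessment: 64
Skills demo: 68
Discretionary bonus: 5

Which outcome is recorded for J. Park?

Skills demo (68) > Theory (62), so Theory counts as 68.
Weighted total:
  Written test 37.5 × 0.17 = 6.375
  Practical 58 × 0.05 = 2.9
  Oral exam 67 × 0.05 = 3.35
  Theory 68 × 0.07 = 4.76
  Safety assessment 64 × 0.18 = 11.52
  Skills demo 68 × 0.48 = 32.64
Sum = 61.545
Discretionary bonus: 61.545 + 5 = 66.545
66.545 is ≥ 61 and < 84 → Proficient

Proficient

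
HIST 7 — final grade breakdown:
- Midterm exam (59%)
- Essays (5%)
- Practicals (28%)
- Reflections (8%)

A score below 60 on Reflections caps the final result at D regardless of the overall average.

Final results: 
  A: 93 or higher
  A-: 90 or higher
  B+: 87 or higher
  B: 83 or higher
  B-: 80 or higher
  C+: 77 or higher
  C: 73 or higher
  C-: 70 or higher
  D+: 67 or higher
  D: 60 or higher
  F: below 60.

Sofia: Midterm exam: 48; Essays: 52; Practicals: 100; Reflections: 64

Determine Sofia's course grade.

Reflections score 64 ≥ 60: minimum met.
Weighted total:
  Midterm exam 48 × 0.59 = 28.32
  Essays 52 × 0.05 = 2.6
  Practicals 100 × 0.28 = 28
  Reflections 64 × 0.08 = 5.12
Sum = 64.04
64.04 is ≥ 60 and < 67 → D

D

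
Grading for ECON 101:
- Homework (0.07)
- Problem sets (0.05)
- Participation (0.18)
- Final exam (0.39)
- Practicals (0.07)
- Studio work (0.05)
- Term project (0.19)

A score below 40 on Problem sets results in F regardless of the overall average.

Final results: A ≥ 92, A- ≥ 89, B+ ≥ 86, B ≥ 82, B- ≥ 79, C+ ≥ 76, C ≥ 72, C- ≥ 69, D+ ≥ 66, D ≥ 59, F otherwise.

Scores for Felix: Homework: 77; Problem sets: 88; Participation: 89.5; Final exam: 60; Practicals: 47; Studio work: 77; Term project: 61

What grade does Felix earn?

Problem sets score 88 ≥ 40: minimum met.
Weighted total:
  Homework 77 × 0.07 = 5.39
  Problem sets 88 × 0.05 = 4.4
  Participation 89.5 × 0.18 = 16.11
  Final exam 60 × 0.39 = 23.4
  Practicals 47 × 0.07 = 3.29
  Studio work 77 × 0.05 = 3.85
  Term project 61 × 0.19 = 11.59
Sum = 68.03
68.03 is ≥ 66 and < 69 → D+

D+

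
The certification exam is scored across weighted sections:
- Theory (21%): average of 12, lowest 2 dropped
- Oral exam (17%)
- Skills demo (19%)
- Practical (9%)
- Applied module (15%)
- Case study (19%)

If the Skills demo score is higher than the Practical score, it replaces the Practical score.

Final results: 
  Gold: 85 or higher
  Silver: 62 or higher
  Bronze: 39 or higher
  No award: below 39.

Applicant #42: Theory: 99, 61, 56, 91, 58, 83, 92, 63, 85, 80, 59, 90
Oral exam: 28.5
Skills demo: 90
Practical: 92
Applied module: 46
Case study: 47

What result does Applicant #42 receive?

Theory: drop 56, 58 → average of remaining 10 = 803/10 = 80.3
Skills demo (90) ≤ Practical (92), so Practical stays at 92.
Weighted total:
  Theory 80.3 × 0.21 = 16.863
  Oral exam 28.5 × 0.17 = 4.845
  Skills demo 90 × 0.19 = 17.1
  Practical 92 × 0.09 = 8.28
  Applied module 46 × 0.15 = 6.9
  Case study 47 × 0.19 = 8.93
Sum = 62.918
62.918 is ≥ 62 and < 85 → Silver

Silver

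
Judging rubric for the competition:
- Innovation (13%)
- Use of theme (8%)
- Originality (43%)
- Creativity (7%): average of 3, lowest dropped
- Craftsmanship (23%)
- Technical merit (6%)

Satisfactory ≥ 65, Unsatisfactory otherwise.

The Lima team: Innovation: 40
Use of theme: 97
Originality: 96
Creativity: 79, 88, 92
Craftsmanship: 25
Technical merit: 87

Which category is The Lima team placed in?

Creativity: drop 79 → average of remaining 2 = 180/2 = 90
Weighted total:
  Innovation 40 × 0.13 = 5.2
  Use of theme 97 × 0.08 = 7.76
  Originality 96 × 0.43 = 41.28
  Creativity 90 × 0.07 = 6.3
  Craftsmanship 25 × 0.23 = 5.75
  Technical merit 87 × 0.06 = 5.22
Sum = 71.51
71.51 ≥ 65 → Satisfactory

Satisfactory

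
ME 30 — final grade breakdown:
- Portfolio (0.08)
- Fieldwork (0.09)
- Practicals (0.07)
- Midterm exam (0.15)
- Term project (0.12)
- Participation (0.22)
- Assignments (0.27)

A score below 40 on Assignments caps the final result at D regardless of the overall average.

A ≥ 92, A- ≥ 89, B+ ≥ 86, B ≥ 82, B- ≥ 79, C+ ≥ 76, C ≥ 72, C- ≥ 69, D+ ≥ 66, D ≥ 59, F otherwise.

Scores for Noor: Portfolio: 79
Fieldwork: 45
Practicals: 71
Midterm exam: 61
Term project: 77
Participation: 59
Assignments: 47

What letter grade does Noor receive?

Assignments score 47 ≥ 40: minimum met.
Weighted total:
  Portfolio 79 × 0.08 = 6.32
  Fieldwork 45 × 0.09 = 4.05
  Practicals 71 × 0.07 = 4.97
  Midterm exam 61 × 0.15 = 9.15
  Term project 77 × 0.12 = 9.24
  Participation 59 × 0.22 = 12.98
  Assignments 47 × 0.27 = 12.69
Sum = 59.4
59.4 is ≥ 59 and < 66 → D

D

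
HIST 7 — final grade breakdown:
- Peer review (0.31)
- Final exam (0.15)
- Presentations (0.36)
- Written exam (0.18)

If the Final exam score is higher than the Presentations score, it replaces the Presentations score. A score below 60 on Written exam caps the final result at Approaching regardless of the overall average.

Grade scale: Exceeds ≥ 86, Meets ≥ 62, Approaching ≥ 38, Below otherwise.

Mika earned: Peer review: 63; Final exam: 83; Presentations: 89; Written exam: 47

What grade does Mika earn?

Approaching

Final exam (83) ≤ Presentations (89), so Presentations stays at 89.
Written exam score 47 < 60: minimum not met.
Weighted total:
  Peer review 63 × 0.31 = 19.53
  Final exam 83 × 0.15 = 12.45
  Presentations 89 × 0.36 = 32.04
  Written exam 47 × 0.18 = 8.46
Sum = 72.48
72.48 would be Meets; cap at Approaching applies → Approaching.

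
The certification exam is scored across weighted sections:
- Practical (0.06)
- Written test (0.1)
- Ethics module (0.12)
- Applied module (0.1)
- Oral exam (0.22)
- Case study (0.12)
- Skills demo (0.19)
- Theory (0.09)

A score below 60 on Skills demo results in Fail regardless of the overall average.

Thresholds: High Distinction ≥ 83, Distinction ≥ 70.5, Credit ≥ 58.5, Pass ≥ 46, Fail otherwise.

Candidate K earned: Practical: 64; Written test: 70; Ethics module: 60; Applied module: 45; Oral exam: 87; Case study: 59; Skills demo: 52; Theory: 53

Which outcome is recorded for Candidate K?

Skills demo score 52 < 60: minimum not met.
Weighted total:
  Practical 64 × 0.06 = 3.84
  Written test 70 × 0.1 = 7
  Ethics module 60 × 0.12 = 7.2
  Applied module 45 × 0.1 = 4.5
  Oral exam 87 × 0.22 = 19.14
  Case study 59 × 0.12 = 7.08
  Skills demo 52 × 0.19 = 9.88
  Theory 53 × 0.09 = 4.77
Sum = 63.41
Because the Skills demo minimum was not met, the result is Fail.

Fail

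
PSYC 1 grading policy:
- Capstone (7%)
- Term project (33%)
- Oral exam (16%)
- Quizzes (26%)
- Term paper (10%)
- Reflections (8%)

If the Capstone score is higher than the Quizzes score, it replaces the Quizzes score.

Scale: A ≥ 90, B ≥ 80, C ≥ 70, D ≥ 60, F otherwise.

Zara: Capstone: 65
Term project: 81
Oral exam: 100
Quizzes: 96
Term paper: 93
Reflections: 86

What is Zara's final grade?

B

Capstone (65) ≤ Quizzes (96), so Quizzes stays at 96.
Weighted total:
  Capstone 65 × 0.07 = 4.55
  Term project 81 × 0.33 = 26.73
  Oral exam 100 × 0.16 = 16
  Quizzes 96 × 0.26 = 24.96
  Term paper 93 × 0.1 = 9.3
  Reflections 86 × 0.08 = 6.88
Sum = 88.42
88.42 is ≥ 80 and < 90 → B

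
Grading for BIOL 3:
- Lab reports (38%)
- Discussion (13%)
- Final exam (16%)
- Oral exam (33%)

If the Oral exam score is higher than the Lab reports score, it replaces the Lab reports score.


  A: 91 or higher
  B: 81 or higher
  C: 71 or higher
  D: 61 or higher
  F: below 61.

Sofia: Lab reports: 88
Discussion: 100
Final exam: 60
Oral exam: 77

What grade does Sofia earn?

Oral exam (77) ≤ Lab reports (88), so Lab reports stays at 88.
Weighted total:
  Lab reports 88 × 0.38 = 33.44
  Discussion 100 × 0.13 = 13
  Final exam 60 × 0.16 = 9.6
  Oral exam 77 × 0.33 = 25.41
Sum = 81.45
81.45 is ≥ 81 and < 91 → B

B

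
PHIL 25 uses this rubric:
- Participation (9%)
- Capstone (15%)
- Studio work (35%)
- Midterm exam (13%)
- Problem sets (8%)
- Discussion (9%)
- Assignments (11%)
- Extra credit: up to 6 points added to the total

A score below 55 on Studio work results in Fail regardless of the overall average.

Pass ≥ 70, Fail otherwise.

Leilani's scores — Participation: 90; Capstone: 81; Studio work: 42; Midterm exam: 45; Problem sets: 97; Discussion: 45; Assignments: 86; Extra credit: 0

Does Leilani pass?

Fail

Studio work score 42 < 55: minimum not met.
Weighted total:
  Participation 90 × 0.09 = 8.1
  Capstone 81 × 0.15 = 12.15
  Studio work 42 × 0.35 = 14.7
  Midterm exam 45 × 0.13 = 5.85
  Problem sets 97 × 0.08 = 7.76
  Discussion 45 × 0.09 = 4.05
  Assignments 86 × 0.11 = 9.46
Sum = 62.07
Extra credit: 62.07 + 0 = 62.07
Because the Studio work minimum was not met, the result is Fail.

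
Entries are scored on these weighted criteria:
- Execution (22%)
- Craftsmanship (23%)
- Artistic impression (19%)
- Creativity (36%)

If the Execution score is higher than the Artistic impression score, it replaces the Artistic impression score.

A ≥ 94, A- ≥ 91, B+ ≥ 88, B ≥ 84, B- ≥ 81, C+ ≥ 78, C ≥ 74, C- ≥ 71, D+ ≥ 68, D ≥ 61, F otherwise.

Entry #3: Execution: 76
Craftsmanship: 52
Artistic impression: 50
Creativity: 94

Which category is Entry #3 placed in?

C

Execution (76) > Artistic impression (50), so Artistic impression counts as 76.
Weighted total:
  Execution 76 × 0.22 = 16.72
  Craftsmanship 52 × 0.23 = 11.96
  Artistic impression 76 × 0.19 = 14.44
  Creativity 94 × 0.36 = 33.84
Sum = 76.96
76.96 is ≥ 74 and < 78 → C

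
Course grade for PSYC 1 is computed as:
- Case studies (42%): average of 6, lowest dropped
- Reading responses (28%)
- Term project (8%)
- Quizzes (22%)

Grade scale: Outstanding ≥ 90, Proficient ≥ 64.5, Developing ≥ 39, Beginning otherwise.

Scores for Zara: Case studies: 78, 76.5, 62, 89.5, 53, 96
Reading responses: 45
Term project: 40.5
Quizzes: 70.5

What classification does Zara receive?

Case studies: drop 53 → average of remaining 5 = 402/5 = 80.4
Weighted total:
  Case studies 80.4 × 0.42 = 33.768
  Reading responses 45 × 0.28 = 12.6
  Term project 40.5 × 0.08 = 3.24
  Quizzes 70.5 × 0.22 = 15.51
Sum = 65.118
65.118 is ≥ 64.5 and < 90 → Proficient

Proficient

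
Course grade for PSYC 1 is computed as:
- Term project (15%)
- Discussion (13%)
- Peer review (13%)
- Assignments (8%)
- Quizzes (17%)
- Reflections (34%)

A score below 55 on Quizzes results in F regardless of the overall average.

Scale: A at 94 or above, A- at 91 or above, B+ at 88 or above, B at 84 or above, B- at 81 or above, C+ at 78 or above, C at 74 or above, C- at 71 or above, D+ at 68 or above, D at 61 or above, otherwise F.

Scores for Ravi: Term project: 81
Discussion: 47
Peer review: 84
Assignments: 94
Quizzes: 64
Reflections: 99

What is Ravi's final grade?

B-

Quizzes score 64 ≥ 55: minimum met.
Weighted total:
  Term project 81 × 0.15 = 12.15
  Discussion 47 × 0.13 = 6.11
  Peer review 84 × 0.13 = 10.92
  Assignments 94 × 0.08 = 7.52
  Quizzes 64 × 0.17 = 10.88
  Reflections 99 × 0.34 = 33.66
Sum = 81.24
81.24 is ≥ 81 and < 84 → B-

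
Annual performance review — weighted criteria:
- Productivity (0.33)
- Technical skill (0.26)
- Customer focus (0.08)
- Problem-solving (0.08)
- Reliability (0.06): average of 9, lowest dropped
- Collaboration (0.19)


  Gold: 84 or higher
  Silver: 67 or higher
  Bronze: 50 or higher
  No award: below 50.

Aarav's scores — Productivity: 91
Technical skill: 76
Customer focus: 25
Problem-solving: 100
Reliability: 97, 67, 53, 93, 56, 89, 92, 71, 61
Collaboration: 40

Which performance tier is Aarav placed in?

Reliability: drop 53 → average of remaining 8 = 626/8 = 78.25
Weighted total:
  Productivity 91 × 0.33 = 30.03
  Technical skill 76 × 0.26 = 19.76
  Customer focus 25 × 0.08 = 2
  Problem-solving 100 × 0.08 = 8
  Reliability 78.25 × 0.06 = 4.695
  Collaboration 40 × 0.19 = 7.6
Sum = 72.085
72.085 is ≥ 67 and < 84 → Silver

Silver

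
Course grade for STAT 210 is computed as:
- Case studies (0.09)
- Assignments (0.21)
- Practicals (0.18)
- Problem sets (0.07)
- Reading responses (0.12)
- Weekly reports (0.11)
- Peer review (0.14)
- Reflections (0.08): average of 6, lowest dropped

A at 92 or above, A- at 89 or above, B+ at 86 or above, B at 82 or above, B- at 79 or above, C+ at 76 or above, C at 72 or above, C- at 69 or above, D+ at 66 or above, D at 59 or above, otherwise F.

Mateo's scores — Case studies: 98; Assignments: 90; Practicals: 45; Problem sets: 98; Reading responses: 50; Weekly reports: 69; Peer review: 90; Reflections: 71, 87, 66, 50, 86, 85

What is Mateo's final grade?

Reflections: drop 50 → average of remaining 5 = 395/5 = 79
Weighted total:
  Case studies 98 × 0.09 = 8.82
  Assignments 90 × 0.21 = 18.9
  Practicals 45 × 0.18 = 8.1
  Problem sets 98 × 0.07 = 6.86
  Reading responses 50 × 0.12 = 6
  Weekly reports 69 × 0.11 = 7.59
  Peer review 90 × 0.14 = 12.6
  Reflections 79 × 0.08 = 6.32
Sum = 75.19
75.19 is ≥ 72 and < 76 → C

C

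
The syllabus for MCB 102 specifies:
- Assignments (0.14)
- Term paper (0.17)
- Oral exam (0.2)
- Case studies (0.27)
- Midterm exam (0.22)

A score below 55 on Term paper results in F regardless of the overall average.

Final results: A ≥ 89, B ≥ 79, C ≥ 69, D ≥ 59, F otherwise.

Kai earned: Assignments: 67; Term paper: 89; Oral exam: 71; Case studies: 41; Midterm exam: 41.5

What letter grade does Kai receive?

Term paper score 89 ≥ 55: minimum met.
Weighted total:
  Assignments 67 × 0.14 = 9.38
  Term paper 89 × 0.17 = 15.13
  Oral exam 71 × 0.2 = 14.2
  Case studies 41 × 0.27 = 11.07
  Midterm exam 41.5 × 0.22 = 9.13
Sum = 58.91
58.91 < 59 → F

F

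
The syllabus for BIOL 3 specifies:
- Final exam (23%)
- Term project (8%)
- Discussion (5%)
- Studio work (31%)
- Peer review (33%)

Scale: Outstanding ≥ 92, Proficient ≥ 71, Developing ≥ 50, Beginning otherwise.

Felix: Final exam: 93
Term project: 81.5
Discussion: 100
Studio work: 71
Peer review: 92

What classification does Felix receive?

Proficient

Weighted total:
  Final exam 93 × 0.23 = 21.39
  Term project 81.5 × 0.08 = 6.52
  Discussion 100 × 0.05 = 5
  Studio work 71 × 0.31 = 22.01
  Peer review 92 × 0.33 = 30.36
Sum = 85.28
85.28 is ≥ 71 and < 92 → Proficient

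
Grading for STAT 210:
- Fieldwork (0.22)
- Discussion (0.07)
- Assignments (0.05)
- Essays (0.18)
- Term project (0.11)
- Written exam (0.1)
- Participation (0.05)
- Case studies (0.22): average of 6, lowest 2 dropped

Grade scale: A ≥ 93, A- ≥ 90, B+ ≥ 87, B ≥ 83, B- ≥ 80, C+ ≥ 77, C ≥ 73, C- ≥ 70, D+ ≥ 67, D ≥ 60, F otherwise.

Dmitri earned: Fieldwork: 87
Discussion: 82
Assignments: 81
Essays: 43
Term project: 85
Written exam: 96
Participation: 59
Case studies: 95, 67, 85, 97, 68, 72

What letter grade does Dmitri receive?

C+

Case studies: drop 67, 68 → average of remaining 4 = 349/4 = 87.25
Weighted total:
  Fieldwork 87 × 0.22 = 19.14
  Discussion 82 × 0.07 = 5.74
  Assignments 81 × 0.05 = 4.05
  Essays 43 × 0.18 = 7.74
  Term project 85 × 0.11 = 9.35
  Written exam 96 × 0.1 = 9.6
  Participation 59 × 0.05 = 2.95
  Case studies 87.25 × 0.22 = 19.195
Sum = 77.765
77.765 is ≥ 77 and < 80 → C+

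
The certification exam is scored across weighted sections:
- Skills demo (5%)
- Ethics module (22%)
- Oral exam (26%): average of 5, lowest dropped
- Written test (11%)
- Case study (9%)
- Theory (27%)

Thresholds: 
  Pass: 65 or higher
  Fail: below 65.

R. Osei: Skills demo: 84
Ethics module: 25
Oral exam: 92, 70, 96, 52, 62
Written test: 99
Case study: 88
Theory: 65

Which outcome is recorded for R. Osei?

Pass

Oral exam: drop 52 → average of remaining 4 = 320/4 = 80
Weighted total:
  Skills demo 84 × 0.05 = 4.2
  Ethics module 25 × 0.22 = 5.5
  Oral exam 80 × 0.26 = 20.8
  Written test 99 × 0.11 = 10.89
  Case study 88 × 0.09 = 7.92
  Theory 65 × 0.27 = 17.55
Sum = 66.86
66.86 ≥ 65 → Pass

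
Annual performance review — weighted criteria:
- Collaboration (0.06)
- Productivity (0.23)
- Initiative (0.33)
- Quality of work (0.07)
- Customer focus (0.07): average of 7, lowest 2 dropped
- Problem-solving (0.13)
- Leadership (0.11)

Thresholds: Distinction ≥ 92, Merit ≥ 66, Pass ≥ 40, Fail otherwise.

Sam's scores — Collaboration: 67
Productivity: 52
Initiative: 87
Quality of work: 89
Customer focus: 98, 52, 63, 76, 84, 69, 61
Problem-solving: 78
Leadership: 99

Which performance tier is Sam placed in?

Merit

Customer focus: drop 52, 61 → average of remaining 5 = 390/5 = 78
Weighted total:
  Collaboration 67 × 0.06 = 4.02
  Productivity 52 × 0.23 = 11.96
  Initiative 87 × 0.33 = 28.71
  Quality of work 89 × 0.07 = 6.23
  Customer focus 78 × 0.07 = 5.46
  Problem-solving 78 × 0.13 = 10.14
  Leadership 99 × 0.11 = 10.89
Sum = 77.41
77.41 is ≥ 66 and < 92 → Merit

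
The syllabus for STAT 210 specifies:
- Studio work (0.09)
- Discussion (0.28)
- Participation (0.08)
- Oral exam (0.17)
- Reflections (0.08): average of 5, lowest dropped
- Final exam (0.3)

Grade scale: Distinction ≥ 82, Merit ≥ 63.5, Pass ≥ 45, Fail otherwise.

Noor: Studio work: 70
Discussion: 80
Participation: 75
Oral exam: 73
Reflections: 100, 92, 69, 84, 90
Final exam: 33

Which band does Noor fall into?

Merit

Reflections: drop 69 → average of remaining 4 = 366/4 = 91.5
Weighted total:
  Studio work 70 × 0.09 = 6.3
  Discussion 80 × 0.28 = 22.4
  Participation 75 × 0.08 = 6
  Oral exam 73 × 0.17 = 12.41
  Reflections 91.5 × 0.08 = 7.32
  Final exam 33 × 0.3 = 9.9
Sum = 64.33
64.33 is ≥ 63.5 and < 82 → Merit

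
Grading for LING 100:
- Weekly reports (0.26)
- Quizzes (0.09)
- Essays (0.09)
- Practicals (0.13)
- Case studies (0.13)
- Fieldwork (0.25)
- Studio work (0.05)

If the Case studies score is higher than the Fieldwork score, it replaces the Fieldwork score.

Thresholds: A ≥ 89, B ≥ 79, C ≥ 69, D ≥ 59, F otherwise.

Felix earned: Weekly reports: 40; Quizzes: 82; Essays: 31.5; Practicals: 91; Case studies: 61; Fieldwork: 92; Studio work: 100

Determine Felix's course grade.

Case studies (61) ≤ Fieldwork (92), so Fieldwork stays at 92.
Weighted total:
  Weekly reports 40 × 0.26 = 10.4
  Quizzes 82 × 0.09 = 7.38
  Essays 31.5 × 0.09 = 2.835
  Practicals 91 × 0.13 = 11.83
  Case studies 61 × 0.13 = 7.93
  Fieldwork 92 × 0.25 = 23
  Studio work 100 × 0.05 = 5
Sum = 68.375
68.375 is ≥ 59 and < 69 → D

D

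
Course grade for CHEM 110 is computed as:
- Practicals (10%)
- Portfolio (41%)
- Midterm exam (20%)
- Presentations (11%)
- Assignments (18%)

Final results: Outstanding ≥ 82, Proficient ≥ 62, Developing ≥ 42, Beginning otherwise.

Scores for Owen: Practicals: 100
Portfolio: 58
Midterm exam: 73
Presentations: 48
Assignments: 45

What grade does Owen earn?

Weighted total:
  Practicals 100 × 0.1 = 10
  Portfolio 58 × 0.41 = 23.78
  Midterm exam 73 × 0.2 = 14.6
  Presentations 48 × 0.11 = 5.28
  Assignments 45 × 0.18 = 8.1
Sum = 61.76
61.76 is ≥ 42 and < 62 → Developing

Developing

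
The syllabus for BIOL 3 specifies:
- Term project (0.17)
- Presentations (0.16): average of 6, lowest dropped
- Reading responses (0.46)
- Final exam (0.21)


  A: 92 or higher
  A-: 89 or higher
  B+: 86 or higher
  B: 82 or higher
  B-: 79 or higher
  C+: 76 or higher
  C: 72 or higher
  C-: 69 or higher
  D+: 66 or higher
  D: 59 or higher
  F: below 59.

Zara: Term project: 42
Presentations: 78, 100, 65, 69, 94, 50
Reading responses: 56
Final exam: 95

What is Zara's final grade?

Presentations: drop 50 → average of remaining 5 = 406/5 = 81.2
Weighted total:
  Term project 42 × 0.17 = 7.14
  Presentations 81.2 × 0.16 = 12.992
  Reading responses 56 × 0.46 = 25.76
  Final exam 95 × 0.21 = 19.95
Sum = 65.842
65.842 is ≥ 59 and < 66 → D

D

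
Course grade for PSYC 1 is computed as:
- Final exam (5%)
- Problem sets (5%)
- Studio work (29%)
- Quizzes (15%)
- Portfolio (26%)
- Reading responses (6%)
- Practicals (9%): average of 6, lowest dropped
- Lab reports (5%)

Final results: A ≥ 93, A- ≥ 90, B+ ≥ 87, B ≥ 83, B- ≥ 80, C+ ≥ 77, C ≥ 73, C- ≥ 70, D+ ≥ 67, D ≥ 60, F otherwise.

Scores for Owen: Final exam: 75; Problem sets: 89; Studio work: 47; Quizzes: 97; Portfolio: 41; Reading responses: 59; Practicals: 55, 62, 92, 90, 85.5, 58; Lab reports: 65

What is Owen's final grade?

Practicals: drop 55 → average of remaining 5 = 387.5/5 = 77.5
Weighted total:
  Final exam 75 × 0.05 = 3.75
  Problem sets 89 × 0.05 = 4.45
  Studio work 47 × 0.29 = 13.63
  Quizzes 97 × 0.15 = 14.55
  Portfolio 41 × 0.26 = 10.66
  Reading responses 59 × 0.06 = 3.54
  Practicals 77.5 × 0.09 = 6.975
  Lab reports 65 × 0.05 = 3.25
Sum = 60.805
60.805 is ≥ 60 and < 67 → D

D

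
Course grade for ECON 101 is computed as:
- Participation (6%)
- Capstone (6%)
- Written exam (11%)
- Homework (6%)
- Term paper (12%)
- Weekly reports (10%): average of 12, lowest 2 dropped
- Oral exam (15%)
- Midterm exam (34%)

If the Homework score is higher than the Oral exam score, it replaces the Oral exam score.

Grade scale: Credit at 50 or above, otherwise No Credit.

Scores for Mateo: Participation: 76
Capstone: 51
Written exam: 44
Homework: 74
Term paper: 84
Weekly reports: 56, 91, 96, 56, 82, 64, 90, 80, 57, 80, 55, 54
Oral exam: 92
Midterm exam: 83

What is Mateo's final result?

Credit

Weekly reports: drop 54, 55 → average of remaining 10 = 752/10 = 75.2
Homework (74) ≤ Oral exam (92), so Oral exam stays at 92.
Weighted total:
  Participation 76 × 0.06 = 4.56
  Capstone 51 × 0.06 = 3.06
  Written exam 44 × 0.11 = 4.84
  Homework 74 × 0.06 = 4.44
  Term paper 84 × 0.12 = 10.08
  Weekly reports 75.2 × 0.1 = 7.52
  Oral exam 92 × 0.15 = 13.8
  Midterm exam 83 × 0.34 = 28.22
Sum = 76.52
76.52 ≥ 50 → Credit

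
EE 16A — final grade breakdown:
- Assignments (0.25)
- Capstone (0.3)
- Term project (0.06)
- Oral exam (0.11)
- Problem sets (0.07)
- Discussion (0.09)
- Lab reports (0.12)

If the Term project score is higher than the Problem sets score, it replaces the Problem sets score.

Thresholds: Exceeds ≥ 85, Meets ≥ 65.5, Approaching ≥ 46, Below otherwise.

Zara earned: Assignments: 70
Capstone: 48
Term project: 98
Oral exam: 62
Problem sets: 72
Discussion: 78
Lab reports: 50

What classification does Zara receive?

Approaching

Term project (98) > Problem sets (72), so Problem sets counts as 98.
Weighted total:
  Assignments 70 × 0.25 = 17.5
  Capstone 48 × 0.3 = 14.4
  Term project 98 × 0.06 = 5.88
  Oral exam 62 × 0.11 = 6.82
  Problem sets 98 × 0.07 = 6.86
  Discussion 78 × 0.09 = 7.02
  Lab reports 50 × 0.12 = 6
Sum = 64.48
64.48 is ≥ 46 and < 65.5 → Approaching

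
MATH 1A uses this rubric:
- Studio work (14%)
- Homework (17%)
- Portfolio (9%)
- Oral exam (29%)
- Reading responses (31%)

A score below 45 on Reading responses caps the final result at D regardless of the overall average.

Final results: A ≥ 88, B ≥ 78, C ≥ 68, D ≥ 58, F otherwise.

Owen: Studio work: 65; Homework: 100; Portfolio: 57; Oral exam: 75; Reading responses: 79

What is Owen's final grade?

C

Reading responses score 79 ≥ 45: minimum met.
Weighted total:
  Studio work 65 × 0.14 = 9.1
  Homework 100 × 0.17 = 17
  Portfolio 57 × 0.09 = 5.13
  Oral exam 75 × 0.29 = 21.75
  Reading responses 79 × 0.31 = 24.49
Sum = 77.47
77.47 is ≥ 68 and < 78 → C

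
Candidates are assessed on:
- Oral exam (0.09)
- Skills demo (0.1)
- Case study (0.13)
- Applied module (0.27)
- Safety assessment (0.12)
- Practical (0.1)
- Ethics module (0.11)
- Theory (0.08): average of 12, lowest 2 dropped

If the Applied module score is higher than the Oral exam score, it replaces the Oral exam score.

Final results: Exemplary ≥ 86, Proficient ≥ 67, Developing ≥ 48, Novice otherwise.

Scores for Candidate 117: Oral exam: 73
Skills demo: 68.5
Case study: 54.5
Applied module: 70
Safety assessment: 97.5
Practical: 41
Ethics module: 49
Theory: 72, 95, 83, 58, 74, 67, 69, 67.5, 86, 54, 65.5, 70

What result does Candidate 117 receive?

Theory: drop 54, 58 → average of remaining 10 = 749/10 = 74.9
Applied module (70) ≤ Oral exam (73), so Oral exam stays at 73.
Weighted total:
  Oral exam 73 × 0.09 = 6.57
  Skills demo 68.5 × 0.1 = 6.85
  Case study 54.5 × 0.13 = 7.085
  Applied module 70 × 0.27 = 18.9
  Safety assessment 97.5 × 0.12 = 11.7
  Practical 41 × 0.1 = 4.1
  Ethics module 49 × 0.11 = 5.39
  Theory 74.9 × 0.08 = 5.992
Sum = 66.587
66.587 is ≥ 48 and < 67 → Developing

Developing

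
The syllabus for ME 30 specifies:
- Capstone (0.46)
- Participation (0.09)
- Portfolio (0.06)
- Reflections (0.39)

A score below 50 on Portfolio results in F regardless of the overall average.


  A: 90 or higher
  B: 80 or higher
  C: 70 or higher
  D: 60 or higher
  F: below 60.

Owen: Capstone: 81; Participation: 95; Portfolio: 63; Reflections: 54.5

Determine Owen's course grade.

C

Portfolio score 63 ≥ 50: minimum met.
Weighted total:
  Capstone 81 × 0.46 = 37.26
  Participation 95 × 0.09 = 8.55
  Portfolio 63 × 0.06 = 3.78
  Reflections 54.5 × 0.39 = 21.255
Sum = 70.845
70.845 is ≥ 70 and < 80 → C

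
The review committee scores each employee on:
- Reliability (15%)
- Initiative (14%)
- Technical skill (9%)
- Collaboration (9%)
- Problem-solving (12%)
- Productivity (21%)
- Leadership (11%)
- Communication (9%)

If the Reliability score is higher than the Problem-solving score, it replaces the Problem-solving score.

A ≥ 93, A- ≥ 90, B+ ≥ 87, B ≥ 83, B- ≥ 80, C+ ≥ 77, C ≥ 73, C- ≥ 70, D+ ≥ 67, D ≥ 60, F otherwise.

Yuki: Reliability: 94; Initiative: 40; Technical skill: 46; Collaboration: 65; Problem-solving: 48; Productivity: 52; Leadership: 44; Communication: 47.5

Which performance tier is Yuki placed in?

D

Reliability (94) > Problem-solving (48), so Problem-solving counts as 94.
Weighted total:
  Reliability 94 × 0.15 = 14.1
  Initiative 40 × 0.14 = 5.6
  Technical skill 46 × 0.09 = 4.14
  Collaboration 65 × 0.09 = 5.85
  Problem-solving 94 × 0.12 = 11.28
  Productivity 52 × 0.21 = 10.92
  Leadership 44 × 0.11 = 4.84
  Communication 47.5 × 0.09 = 4.275
Sum = 61.005
61.005 is ≥ 60 and < 67 → D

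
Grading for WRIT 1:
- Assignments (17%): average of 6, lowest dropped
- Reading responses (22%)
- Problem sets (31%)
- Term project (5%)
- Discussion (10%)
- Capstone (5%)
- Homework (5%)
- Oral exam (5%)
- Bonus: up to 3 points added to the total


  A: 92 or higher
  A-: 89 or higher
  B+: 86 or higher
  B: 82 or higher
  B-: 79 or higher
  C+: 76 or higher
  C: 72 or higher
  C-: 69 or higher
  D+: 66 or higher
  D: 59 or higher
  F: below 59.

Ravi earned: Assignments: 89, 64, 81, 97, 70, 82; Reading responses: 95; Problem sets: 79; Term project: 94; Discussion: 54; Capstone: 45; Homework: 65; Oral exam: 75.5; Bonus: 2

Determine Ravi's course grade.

Assignments: drop 64 → average of remaining 5 = 419/5 = 83.8
Weighted total:
  Assignments 83.8 × 0.17 = 14.246
  Reading responses 95 × 0.22 = 20.9
  Problem sets 79 × 0.31 = 24.49
  Term project 94 × 0.05 = 4.7
  Discussion 54 × 0.1 = 5.4
  Capstone 45 × 0.05 = 2.25
  Homework 65 × 0.05 = 3.25
  Oral exam 75.5 × 0.05 = 3.775
Sum = 79.011
Bonus: 79.011 + 2 = 81.011
81.011 is ≥ 79 and < 82 → B-

B-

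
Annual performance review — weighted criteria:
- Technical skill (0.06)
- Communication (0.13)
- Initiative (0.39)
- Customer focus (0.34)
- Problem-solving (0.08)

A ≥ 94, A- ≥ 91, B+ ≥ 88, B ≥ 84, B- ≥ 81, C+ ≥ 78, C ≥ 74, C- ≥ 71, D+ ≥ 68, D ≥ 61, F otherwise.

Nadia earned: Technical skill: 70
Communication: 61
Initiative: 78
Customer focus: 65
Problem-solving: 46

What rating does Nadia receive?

D+

Weighted total:
  Technical skill 70 × 0.06 = 4.2
  Communication 61 × 0.13 = 7.93
  Initiative 78 × 0.39 = 30.42
  Customer focus 65 × 0.34 = 22.1
  Problem-solving 46 × 0.08 = 3.68
Sum = 68.33
68.33 is ≥ 68 and < 71 → D+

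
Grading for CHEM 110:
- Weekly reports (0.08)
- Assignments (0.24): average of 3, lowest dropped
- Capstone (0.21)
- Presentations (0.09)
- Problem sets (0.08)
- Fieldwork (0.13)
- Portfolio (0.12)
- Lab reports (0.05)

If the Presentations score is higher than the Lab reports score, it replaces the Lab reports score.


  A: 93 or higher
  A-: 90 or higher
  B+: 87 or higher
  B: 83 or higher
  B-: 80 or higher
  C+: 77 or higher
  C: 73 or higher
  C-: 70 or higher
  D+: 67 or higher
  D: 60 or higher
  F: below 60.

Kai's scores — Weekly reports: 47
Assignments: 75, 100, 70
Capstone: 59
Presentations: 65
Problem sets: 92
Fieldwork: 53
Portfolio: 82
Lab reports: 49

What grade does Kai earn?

C-

Assignments: drop 70 → average of remaining 2 = 175/2 = 87.5
Presentations (65) > Lab reports (49), so Lab reports counts as 65.
Weighted total:
  Weekly reports 47 × 0.08 = 3.76
  Assignments 87.5 × 0.24 = 21
  Capstone 59 × 0.21 = 12.39
  Presentations 65 × 0.09 = 5.85
  Problem sets 92 × 0.08 = 7.36
  Fieldwork 53 × 0.13 = 6.89
  Portfolio 82 × 0.12 = 9.84
  Lab reports 65 × 0.05 = 3.25
Sum = 70.34
70.34 is ≥ 70 and < 73 → C-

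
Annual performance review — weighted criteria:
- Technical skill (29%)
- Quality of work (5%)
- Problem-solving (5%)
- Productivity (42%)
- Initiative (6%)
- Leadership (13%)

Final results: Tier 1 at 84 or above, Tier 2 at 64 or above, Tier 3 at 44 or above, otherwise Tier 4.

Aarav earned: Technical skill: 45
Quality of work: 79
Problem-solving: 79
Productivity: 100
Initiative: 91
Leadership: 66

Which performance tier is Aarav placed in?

Tier 2

Weighted total:
  Technical skill 45 × 0.29 = 13.05
  Quality of work 79 × 0.05 = 3.95
  Problem-solving 79 × 0.05 = 3.95
  Productivity 100 × 0.42 = 42
  Initiative 91 × 0.06 = 5.46
  Leadership 66 × 0.13 = 8.58
Sum = 76.99
76.99 is ≥ 64 and < 84 → Tier 2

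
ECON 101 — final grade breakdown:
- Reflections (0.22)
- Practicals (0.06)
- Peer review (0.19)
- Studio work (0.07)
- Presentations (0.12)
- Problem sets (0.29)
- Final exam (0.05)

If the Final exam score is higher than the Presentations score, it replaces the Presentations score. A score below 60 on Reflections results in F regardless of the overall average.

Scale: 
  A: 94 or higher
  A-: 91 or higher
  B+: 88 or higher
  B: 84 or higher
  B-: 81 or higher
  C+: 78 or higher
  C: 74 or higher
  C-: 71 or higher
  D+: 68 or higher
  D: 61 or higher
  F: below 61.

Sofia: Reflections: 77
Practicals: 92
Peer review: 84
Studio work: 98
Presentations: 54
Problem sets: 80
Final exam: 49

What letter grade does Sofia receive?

C

Final exam (49) ≤ Presentations (54), so Presentations stays at 54.
Reflections score 77 ≥ 60: minimum met.
Weighted total:
  Reflections 77 × 0.22 = 16.94
  Practicals 92 × 0.06 = 5.52
  Peer review 84 × 0.19 = 15.96
  Studio work 98 × 0.07 = 6.86
  Presentations 54 × 0.12 = 6.48
  Problem sets 80 × 0.29 = 23.2
  Final exam 49 × 0.05 = 2.45
Sum = 77.41
77.41 is ≥ 74 and < 78 → C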